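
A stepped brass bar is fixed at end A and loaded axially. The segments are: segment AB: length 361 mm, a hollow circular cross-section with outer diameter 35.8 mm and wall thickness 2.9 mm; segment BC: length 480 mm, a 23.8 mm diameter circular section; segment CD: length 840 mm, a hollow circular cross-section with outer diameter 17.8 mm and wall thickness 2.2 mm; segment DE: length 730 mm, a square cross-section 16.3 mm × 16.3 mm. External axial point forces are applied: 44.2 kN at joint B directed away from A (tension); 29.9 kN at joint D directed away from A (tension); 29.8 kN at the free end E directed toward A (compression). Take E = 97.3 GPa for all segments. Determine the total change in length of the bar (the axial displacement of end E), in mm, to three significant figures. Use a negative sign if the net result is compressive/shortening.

-0.284 mm

Internal axial forces (sectioning from the free end, tension +): N_DE = -29.8 kN, N_CD = 0.1 kN, N_BC = 0.1 kN, N_AB = 44.3 kN.
A_AB = 299.7 mm².
A_BC = 444.9 mm².
A_CD = 107.8 mm².
A_DE = 265.7 mm².
δ_AB = 44300·361/(299.7·97300) = 0.5483 mm
δ_BC = 100·480/(444.9·97300) = 0.001109 mm
δ_CD = 100·840/(107.8·97300) = 0.008007 mm
δ_DE = -29800·730/(265.7·97300) = -0.8415 mm
δ = Σδ_i = -0.284 mm.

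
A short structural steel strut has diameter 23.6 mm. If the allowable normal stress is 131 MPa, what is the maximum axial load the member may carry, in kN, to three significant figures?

A = 437.4 mm².
P_max = σ_allow · A = 131 · 437.4 = 57300 N = 57.3 kN.

57.3 kN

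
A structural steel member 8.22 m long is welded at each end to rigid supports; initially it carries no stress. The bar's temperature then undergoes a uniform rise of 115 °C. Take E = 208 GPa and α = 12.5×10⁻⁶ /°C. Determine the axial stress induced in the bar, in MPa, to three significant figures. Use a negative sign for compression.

Free thermal expansion αLΔT = 12.5e-6 · 8220 · 115 = 11.82 mm.
The walls impose strain ε = −(11.82)/8220 = -1.4375e-03; σ = Eε = 208000 · -1.4375e-03 = -299 MPa.

-299 MPa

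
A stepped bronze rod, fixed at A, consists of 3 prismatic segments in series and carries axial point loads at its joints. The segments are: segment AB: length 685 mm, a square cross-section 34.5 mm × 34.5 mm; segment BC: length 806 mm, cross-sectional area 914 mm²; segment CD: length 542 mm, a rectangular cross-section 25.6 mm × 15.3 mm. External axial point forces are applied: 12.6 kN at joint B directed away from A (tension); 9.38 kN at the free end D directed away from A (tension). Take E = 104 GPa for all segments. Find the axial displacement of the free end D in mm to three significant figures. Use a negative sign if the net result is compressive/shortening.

0.326 mm

Internal axial forces (sectioning from the free end, tension +): N_CD = 9.38 kN, N_BC = 9.38 kN, N_AB = 21.98 kN.
A_AB = 1190 mm².
A_CD = 391.7 mm².
δ_AB = 21980·685/(1190·104000) = 0.1216 mm
δ_BC = 9380·806/(914·104000) = 0.07954 mm
δ_CD = 9380·542/(391.7·104000) = 0.1248 mm
δ = Σδ_i = 0.326 mm.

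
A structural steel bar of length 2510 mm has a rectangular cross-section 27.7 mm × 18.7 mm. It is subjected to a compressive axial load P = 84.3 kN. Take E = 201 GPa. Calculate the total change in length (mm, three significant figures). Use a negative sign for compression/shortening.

-2.03 mm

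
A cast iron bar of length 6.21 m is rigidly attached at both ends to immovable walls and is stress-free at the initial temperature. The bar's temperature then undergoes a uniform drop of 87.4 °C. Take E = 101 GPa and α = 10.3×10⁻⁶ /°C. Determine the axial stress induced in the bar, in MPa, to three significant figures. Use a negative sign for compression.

90.9 MPa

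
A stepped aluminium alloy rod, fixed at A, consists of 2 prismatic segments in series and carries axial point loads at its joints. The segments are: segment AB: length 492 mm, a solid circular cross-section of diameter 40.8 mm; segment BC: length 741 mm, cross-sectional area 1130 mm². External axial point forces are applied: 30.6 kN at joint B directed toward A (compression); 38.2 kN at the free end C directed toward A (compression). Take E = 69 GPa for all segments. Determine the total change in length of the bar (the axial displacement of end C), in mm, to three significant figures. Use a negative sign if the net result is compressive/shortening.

-0.738 mm

Internal axial forces (sectioning from the free end, tension +): N_BC = -38.2 kN, N_AB = -68.8 kN.
A_AB = 1307 mm².
δ_AB = -68800·492/(1307·69000) = -0.3752 mm
δ_BC = -38200·741/(1130·69000) = -0.363 mm
δ = Σδ_i = -0.7383 mm.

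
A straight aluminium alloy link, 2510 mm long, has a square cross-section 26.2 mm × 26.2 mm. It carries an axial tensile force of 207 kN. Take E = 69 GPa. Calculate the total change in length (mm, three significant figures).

A = 686.4 mm².
δ_mech = NL/(AE) = 207000·2510/(686.4·69000) = 10.97 mm.

11.0 mm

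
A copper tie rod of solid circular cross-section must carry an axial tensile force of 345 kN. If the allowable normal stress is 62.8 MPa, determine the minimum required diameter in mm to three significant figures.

83.6 mm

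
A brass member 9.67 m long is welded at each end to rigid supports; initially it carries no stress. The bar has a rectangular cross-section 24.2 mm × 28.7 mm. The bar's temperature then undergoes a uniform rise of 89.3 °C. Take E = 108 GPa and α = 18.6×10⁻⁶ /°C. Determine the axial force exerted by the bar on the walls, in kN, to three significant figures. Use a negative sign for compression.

Free thermal expansion αLΔT = 18.6e-6 · 9670 · 89.3 = 16.06 mm.
The walls impose strain ε = −(16.06)/9670 = -1.6610e-03; σ = Eε = 108000 · -1.6610e-03 = -179.4 MPa.
Wall reaction R = σ·A = -179.4·694.5 = -124600 N = -124.6 kN.

-125 kN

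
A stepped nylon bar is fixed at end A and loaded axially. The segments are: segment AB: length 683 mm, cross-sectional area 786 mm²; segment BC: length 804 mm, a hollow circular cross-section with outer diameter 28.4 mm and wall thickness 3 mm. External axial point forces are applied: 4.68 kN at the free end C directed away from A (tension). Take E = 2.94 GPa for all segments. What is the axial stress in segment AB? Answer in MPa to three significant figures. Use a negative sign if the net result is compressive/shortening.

5.95 MPa

Internal axial forces (sectioning from the free end, tension +): N_BC = 4.68 kN, N_AB = 4.68 kN.
σ_AB = N_AB/A_AB = 4680/786 = 5.954 MPa.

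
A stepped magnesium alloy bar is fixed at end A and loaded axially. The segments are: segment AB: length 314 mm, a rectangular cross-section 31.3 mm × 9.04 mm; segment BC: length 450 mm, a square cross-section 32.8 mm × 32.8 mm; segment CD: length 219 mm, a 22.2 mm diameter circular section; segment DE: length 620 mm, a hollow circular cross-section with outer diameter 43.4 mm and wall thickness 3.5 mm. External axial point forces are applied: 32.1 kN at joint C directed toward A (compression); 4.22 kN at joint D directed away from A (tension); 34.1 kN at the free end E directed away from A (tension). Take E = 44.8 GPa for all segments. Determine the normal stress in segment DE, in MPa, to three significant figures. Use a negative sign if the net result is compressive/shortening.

77.7 MPa

Internal axial forces (sectioning from the free end, tension +): N_DE = 34.1 kN, N_CD = 38.32 kN, N_BC = 6.22 kN, N_AB = 6.22 kN.
A_DE = 438.7 mm².
σ_DE = N_DE/A_DE = 34100/438.7 = 77.73 MPa.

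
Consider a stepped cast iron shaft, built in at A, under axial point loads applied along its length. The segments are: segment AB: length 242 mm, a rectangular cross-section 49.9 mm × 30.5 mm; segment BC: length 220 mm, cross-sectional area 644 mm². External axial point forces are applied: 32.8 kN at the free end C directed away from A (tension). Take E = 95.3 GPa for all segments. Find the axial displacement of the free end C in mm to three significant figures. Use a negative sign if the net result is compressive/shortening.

0.172 mm

Internal axial forces (sectioning from the free end, tension +): N_BC = 32.8 kN, N_AB = 32.8 kN.
A_AB = 1522 mm².
δ_AB = 32800·242/(1522·95300) = 0.05473 mm
δ_BC = 32800·220/(644·95300) = 0.1176 mm
δ = Σδ_i = 0.1723 mm.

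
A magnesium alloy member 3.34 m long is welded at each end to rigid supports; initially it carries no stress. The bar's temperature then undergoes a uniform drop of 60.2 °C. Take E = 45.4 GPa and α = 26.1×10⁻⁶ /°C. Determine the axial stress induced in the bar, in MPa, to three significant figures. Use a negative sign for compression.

Free thermal expansion αLΔT = 26.1e-6 · 3340 · -60.2 = -5.248 mm.
The walls impose strain ε = −(-5.248)/3340 = 1.5712e-03; σ = Eε = 45400 · 1.5712e-03 = 71.33 MPa.

71.3 MPa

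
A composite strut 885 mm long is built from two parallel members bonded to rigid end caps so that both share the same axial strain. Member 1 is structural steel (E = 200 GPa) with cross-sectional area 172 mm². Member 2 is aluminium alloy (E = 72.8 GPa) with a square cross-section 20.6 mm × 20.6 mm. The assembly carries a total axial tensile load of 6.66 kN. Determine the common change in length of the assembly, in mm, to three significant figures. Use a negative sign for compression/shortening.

0.0903 mm

A_2 = 424.4 mm².
Equal strain + equilibrium ⇒ each member carries load in proportion to AE: A₁E₁ = 34400000 N, A₂E₂ = 30890000 N, ΣAE = 65290000 N.
δ = PL/ΣAE = 6660·885/65290000 = 0.09027 mm.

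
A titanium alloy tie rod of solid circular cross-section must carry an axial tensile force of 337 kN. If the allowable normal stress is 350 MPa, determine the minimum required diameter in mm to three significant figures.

35.0 mm

Required area A ≥ P/σ_allow = 337000/350 = 962.9 mm².
For a solid circular section, d ≥ √(4A/π) = 35.01 mm.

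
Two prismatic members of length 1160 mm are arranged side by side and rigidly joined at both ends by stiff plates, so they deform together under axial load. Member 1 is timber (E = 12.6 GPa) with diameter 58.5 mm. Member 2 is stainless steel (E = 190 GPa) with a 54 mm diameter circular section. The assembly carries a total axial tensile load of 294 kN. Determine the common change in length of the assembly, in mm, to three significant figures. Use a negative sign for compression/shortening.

A_1 = 2688 mm².
A_2 = 2290 mm².
Equal strain + equilibrium ⇒ each member carries load in proportion to AE: A₁E₁ = 33870000 N, A₂E₂ = 435100000 N, ΣAE = 469000000 N.
δ = PL/ΣAE = 294000·1160/469000000 = 0.7272 mm.

0.727 mm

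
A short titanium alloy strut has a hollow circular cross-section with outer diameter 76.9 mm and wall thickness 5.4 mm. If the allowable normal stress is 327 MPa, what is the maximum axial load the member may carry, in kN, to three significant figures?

A = 1213 mm².
P_max = σ_allow · A = 327 · 1213 = 396600 N = 396.6 kN.

397 kN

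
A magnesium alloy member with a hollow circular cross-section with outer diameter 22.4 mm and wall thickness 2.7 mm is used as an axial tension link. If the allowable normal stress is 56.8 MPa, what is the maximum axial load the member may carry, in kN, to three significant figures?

A = 167.1 mm².
P_max = σ_allow · A = 56.8 · 167.1 = 9491 N = 9.491 kN.

9.49 kN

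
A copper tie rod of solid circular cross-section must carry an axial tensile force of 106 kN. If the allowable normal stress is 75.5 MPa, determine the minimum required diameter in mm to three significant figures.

Required area A ≥ P/σ_allow = 106000/75.5 = 1404 mm².
For a solid circular section, d ≥ √(4A/π) = 42.28 mm.

42.3 mm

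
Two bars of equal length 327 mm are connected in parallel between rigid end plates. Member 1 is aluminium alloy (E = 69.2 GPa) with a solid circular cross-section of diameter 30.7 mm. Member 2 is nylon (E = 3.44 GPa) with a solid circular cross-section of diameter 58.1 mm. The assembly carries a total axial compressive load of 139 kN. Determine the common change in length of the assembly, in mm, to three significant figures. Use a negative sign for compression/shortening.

-0.753 mm

A_1 = 740.2 mm².
A_2 = 2651 mm².
Equal strain + equilibrium ⇒ each member carries load in proportion to AE: A₁E₁ = 51220000 N, A₂E₂ = 9120000 N, ΣAE = 60340000 N.
δ = PL/ΣAE = -139000·327/60340000 = -0.7532 mm.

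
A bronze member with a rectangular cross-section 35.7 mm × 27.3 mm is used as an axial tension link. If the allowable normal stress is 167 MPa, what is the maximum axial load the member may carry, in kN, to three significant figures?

163 kN

A = 974.6 mm².
P_max = σ_allow · A = 167 · 974.6 = 162800 N = 162.8 kN.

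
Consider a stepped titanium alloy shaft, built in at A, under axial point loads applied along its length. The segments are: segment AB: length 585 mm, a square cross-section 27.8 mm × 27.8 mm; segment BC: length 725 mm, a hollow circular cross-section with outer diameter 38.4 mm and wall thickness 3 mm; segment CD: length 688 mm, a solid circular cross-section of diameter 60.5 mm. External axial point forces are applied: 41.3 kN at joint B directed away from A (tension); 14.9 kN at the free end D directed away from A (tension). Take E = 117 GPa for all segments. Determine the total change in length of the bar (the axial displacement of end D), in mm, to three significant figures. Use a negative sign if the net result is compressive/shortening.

0.671 mm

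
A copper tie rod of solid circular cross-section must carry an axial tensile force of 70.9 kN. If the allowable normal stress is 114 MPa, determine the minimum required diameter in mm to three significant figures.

Required area A ≥ P/σ_allow = 70900/114 = 621.9 mm².
For a solid circular section, d ≥ √(4A/π) = 28.14 mm.

28.1 mm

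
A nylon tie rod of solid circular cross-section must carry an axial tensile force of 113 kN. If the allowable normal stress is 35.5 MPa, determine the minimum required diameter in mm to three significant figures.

Required area A ≥ P/σ_allow = 113000/35.5 = 3183 mm².
For a solid circular section, d ≥ √(4A/π) = 63.66 mm.

63.7 mm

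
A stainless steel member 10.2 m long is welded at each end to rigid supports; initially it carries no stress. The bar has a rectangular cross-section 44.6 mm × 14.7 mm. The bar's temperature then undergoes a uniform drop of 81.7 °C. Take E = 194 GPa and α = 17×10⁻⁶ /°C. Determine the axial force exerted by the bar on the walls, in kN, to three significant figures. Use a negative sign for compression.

Free thermal expansion αLΔT = 17e-6 · 10200 · -81.7 = -14.17 mm.
The walls impose strain ε = −(-14.17)/10200 = 1.3889e-03; σ = Eε = 194000 · 1.3889e-03 = 269.4 MPa.
Wall reaction R = σ·A = 269.4·655.6 = 176700 N = 176.7 kN.

177 kN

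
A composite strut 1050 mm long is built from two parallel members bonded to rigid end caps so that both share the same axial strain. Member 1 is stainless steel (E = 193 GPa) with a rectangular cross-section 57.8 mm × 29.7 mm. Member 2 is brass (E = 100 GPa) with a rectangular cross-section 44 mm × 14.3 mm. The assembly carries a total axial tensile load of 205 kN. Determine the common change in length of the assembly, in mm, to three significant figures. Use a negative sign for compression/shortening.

0.546 mm

A_1 = 1717 mm².
A_2 = 629.2 mm².
Equal strain + equilibrium ⇒ each member carries load in proportion to AE: A₁E₁ = 331300000 N, A₂E₂ = 62920000 N, ΣAE = 394200000 N.
δ = PL/ΣAE = 205000·1050/394200000 = 0.546 mm.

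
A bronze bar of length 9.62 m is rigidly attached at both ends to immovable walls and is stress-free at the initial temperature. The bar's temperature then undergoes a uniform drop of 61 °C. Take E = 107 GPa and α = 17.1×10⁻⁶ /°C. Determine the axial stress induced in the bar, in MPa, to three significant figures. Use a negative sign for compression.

Free thermal expansion αLΔT = 17.1e-6 · 9620 · -61 = -10.03 mm.
The walls impose strain ε = −(-10.03)/9620 = 1.0431e-03; σ = Eε = 107000 · 1.0431e-03 = 111.6 MPa.

112 MPa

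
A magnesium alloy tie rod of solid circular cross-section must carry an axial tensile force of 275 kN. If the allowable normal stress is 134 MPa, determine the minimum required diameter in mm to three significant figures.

Required area A ≥ P/σ_allow = 275000/134 = 2052 mm².
For a solid circular section, d ≥ √(4A/π) = 51.12 mm.

51.1 mm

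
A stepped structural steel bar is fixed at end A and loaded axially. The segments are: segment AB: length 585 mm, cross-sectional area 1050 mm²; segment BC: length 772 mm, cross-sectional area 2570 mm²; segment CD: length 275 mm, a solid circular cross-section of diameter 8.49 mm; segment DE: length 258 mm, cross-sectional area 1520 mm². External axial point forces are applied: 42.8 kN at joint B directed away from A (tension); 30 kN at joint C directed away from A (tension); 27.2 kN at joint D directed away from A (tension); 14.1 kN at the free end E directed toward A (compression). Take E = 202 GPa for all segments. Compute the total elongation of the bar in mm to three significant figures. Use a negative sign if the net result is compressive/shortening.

0.604 mm

Internal axial forces (sectioning from the free end, tension +): N_DE = -14.1 kN, N_CD = 13.1 kN, N_BC = 43.1 kN, N_AB = 85.9 kN.
A_CD = 56.61 mm².
δ_AB = 85900·585/(1050·202000) = 0.2369 mm
δ_BC = 43100·772/(2570·202000) = 0.06409 mm
δ_CD = 13100·275/(56.61·202000) = 0.315 mm
δ_DE = -14100·258/(1520·202000) = -0.01185 mm
δ = Σδ_i = 0.6042 mm.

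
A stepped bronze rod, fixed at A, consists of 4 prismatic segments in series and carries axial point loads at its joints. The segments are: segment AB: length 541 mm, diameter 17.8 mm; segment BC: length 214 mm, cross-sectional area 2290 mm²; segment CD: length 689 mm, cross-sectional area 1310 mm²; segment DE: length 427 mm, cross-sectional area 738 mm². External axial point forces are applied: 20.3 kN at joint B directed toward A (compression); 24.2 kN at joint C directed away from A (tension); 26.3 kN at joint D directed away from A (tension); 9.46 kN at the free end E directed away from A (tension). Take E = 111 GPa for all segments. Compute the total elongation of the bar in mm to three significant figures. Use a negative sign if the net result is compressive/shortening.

Internal axial forces (sectioning from the free end, tension +): N_DE = 9.46 kN, N_CD = 35.76 kN, N_BC = 59.96 kN, N_AB = 39.66 kN.
A_AB = 248.8 mm².
δ_AB = 39660·541/(248.8·111000) = 0.7768 mm
δ_BC = 59960·214/(2290·111000) = 0.05048 mm
δ_CD = 35760·689/(1310·111000) = 0.1694 mm
δ_DE = 9460·427/(738·111000) = 0.04931 mm
δ = Σδ_i = 1.046 mm.

1.05 mm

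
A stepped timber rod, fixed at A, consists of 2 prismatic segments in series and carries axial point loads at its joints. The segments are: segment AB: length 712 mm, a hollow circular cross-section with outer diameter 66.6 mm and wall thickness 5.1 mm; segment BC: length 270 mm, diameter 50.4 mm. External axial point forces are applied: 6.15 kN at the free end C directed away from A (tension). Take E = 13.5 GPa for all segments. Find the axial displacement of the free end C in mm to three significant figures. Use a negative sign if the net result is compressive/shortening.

0.391 mm

Internal axial forces (sectioning from the free end, tension +): N_BC = 6.15 kN, N_AB = 6.15 kN.
A_AB = 985.4 mm².
A_BC = 1995 mm².
δ_AB = 6150·712/(985.4·13500) = 0.3292 mm
δ_BC = 6150·270/(1995·13500) = 0.06165 mm
δ = Σδ_i = 0.3908 mm.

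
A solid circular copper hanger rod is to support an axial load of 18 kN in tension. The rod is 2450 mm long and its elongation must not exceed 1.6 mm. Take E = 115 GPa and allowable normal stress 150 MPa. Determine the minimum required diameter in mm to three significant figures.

Required area A ≥ P/σ_allow = 18000/150 = 120 mm².
For a solid circular section, d ≥ √(4A/π) = 12.36 mm.
Elongation limit: A ≥ PL/(Eδ_allow) = 18000·2450/(115000·1.6) = 239.7 mm² ⇒ d ≥ 17.47 mm.
The elongation limit governs.

17.5 mm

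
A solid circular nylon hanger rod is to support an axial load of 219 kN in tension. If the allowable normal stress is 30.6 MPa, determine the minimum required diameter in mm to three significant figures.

95.5 mm

Required area A ≥ P/σ_allow = 219000/30.6 = 7157 mm².
For a solid circular section, d ≥ √(4A/π) = 95.46 mm.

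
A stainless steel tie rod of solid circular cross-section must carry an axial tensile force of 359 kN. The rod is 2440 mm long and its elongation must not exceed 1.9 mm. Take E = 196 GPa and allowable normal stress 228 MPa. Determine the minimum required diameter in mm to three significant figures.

54.7 mm

Required area A ≥ P/σ_allow = 359000/228 = 1575 mm².
For a solid circular section, d ≥ √(4A/π) = 44.77 mm.
Elongation limit: A ≥ PL/(Eδ_allow) = 359000·2440/(196000·1.9) = 2352 mm² ⇒ d ≥ 54.73 mm.
The elongation limit governs.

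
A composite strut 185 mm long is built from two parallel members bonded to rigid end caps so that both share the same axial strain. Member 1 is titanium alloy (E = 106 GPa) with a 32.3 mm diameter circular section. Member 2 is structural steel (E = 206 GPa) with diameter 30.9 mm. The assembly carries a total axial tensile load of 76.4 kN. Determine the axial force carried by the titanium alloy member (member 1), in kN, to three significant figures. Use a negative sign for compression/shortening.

27.5 kN

A_1 = 819.4 mm².
A_2 = 749.9 mm².
Equal strain + equilibrium ⇒ each member carries load in proportion to AE: A₁E₁ = 86860000 N, A₂E₂ = 154500000 N, ΣAE = 241300000 N.
F₁ = P·A₁E₁/ΣAE = 76400·86860000/241300000 = 27500 N.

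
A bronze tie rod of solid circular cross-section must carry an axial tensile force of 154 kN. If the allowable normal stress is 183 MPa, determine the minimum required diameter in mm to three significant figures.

Required area A ≥ P/σ_allow = 154000/183 = 841.5 mm².
For a solid circular section, d ≥ √(4A/π) = 32.73 mm.

32.7 mm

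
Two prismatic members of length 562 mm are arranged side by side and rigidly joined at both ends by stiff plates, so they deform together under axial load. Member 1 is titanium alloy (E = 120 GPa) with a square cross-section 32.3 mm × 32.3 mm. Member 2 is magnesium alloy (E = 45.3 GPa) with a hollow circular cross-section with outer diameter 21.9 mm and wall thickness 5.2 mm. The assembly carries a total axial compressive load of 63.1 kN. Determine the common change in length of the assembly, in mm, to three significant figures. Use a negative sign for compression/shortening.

-0.258 mm

A_1 = 1043 mm².
A_2 = 272.8 mm².
Equal strain + equilibrium ⇒ each member carries load in proportion to AE: A₁E₁ = 125200000 N, A₂E₂ = 12360000 N, ΣAE = 137600000 N.
δ = PL/ΣAE = -63100·562/137600000 = -0.2578 mm.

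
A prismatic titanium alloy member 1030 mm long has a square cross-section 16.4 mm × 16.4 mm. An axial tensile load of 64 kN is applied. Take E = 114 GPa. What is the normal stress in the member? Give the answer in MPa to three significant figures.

A = 269 mm².
σ = N/A = 64000/269 = 238 MPa.

238 MPa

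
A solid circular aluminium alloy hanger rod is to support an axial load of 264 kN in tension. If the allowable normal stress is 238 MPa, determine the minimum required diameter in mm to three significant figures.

37.6 mm

Required area A ≥ P/σ_allow = 264000/238 = 1109 mm².
For a solid circular section, d ≥ √(4A/π) = 37.58 mm.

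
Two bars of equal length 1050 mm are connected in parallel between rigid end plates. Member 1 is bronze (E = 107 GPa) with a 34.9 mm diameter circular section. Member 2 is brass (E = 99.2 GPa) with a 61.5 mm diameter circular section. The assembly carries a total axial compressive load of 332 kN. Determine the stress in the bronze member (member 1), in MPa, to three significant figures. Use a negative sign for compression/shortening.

-89.5 MPa

A_1 = 956.6 mm².
A_2 = 2971 mm².
Equal strain + equilibrium ⇒ each member carries load in proportion to AE: A₁E₁ = 102400000 N, A₂E₂ = 294700000 N, ΣAE = 397000000 N.
σ₁ = P·E₁/ΣAE = -332000·107000/397000000 = -89.47 MPa.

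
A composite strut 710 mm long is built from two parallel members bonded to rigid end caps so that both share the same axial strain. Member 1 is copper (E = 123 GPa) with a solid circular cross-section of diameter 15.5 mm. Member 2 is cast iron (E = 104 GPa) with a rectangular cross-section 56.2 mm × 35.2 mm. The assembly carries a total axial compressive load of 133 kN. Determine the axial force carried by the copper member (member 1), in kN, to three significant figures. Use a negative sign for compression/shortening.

-13.5 kN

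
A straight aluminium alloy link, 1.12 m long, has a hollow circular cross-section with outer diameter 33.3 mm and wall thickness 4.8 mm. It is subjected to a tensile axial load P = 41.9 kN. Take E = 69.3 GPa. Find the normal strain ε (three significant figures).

0.00141

A = 429.8 mm².
σ = N/A = 97.49 MPa; ε = σ/E = 97.49/69300 = 1.407e-03.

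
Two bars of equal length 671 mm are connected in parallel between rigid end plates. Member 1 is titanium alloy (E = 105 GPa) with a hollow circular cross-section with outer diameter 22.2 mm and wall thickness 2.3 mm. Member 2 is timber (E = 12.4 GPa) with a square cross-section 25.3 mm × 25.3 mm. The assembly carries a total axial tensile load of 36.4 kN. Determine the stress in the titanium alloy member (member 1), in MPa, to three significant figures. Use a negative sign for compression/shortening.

166 MPa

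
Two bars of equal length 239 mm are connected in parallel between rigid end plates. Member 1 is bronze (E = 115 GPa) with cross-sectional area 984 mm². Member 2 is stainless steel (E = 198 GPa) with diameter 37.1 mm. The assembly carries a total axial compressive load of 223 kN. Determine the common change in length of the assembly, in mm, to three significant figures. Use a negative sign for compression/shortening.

-0.163 mm

A_2 = 1081 mm².
Equal strain + equilibrium ⇒ each member carries load in proportion to AE: A₁E₁ = 113200000 N, A₂E₂ = 214000000 N, ΣAE = 327200000 N.
δ = PL/ΣAE = -223000·239/327200000 = -0.1629 mm.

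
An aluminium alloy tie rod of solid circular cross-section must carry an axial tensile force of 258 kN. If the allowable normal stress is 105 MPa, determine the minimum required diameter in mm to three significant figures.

55.9 mm

Required area A ≥ P/σ_allow = 258000/105 = 2457 mm².
For a solid circular section, d ≥ √(4A/π) = 55.93 mm.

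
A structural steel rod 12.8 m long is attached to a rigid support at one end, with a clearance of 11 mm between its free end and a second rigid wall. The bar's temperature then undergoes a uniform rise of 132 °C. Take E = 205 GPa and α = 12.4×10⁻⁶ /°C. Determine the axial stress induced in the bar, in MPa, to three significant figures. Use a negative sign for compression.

Free thermal expansion αLΔT = 12.4e-6 · 12800 · 132 = 20.95 mm.
The walls engage after the gap closes; constrained expansion = 20.95 − 11 = 9.951 mm.
The walls impose strain ε = −(9.951)/12800 = -7.7742e-04; σ = Eε = 205000 · -7.7742e-04 = -159.4 MPa.

-159 MPa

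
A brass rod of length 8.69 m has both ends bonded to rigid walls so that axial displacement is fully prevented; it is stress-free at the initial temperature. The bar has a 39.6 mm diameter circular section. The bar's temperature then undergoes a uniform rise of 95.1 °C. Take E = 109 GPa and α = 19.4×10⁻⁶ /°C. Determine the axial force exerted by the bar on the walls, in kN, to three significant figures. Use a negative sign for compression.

Free thermal expansion αLΔT = 19.4e-6 · 8690 · 95.1 = 16.03 mm.
The walls impose strain ε = −(16.03)/8690 = -1.8449e-03; σ = Eε = 109000 · -1.8449e-03 = -201.1 MPa.
Wall reaction R = σ·A = -201.1·1232 = -247700 N = -247.7 kN.

-248 kN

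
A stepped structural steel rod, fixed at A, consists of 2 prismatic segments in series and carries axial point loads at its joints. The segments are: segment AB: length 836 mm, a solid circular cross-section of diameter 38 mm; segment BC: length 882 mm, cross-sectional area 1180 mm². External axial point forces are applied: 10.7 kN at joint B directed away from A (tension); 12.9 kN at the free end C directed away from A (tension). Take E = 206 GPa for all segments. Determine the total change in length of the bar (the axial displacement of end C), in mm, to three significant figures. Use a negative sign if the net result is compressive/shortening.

0.131 mm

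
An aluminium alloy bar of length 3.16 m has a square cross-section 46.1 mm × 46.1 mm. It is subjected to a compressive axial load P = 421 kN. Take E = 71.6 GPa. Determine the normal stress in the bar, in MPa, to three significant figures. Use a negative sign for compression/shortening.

A = 2125 mm².
σ = N/A = -421000/2125 = -198.1 MPa.

-198 MPa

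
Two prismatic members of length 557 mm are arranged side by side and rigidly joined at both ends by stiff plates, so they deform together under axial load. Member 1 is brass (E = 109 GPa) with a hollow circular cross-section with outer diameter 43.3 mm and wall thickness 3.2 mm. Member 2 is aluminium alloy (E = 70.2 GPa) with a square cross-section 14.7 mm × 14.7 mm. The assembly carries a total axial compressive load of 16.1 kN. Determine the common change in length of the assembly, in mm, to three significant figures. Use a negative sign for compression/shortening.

-0.152 mm

A_1 = 403.1 mm².
A_2 = 216.1 mm².
Equal strain + equilibrium ⇒ each member carries load in proportion to AE: A₁E₁ = 43940000 N, A₂E₂ = 15170000 N, ΣAE = 59110000 N.
δ = PL/ΣAE = -16100·557/59110000 = -0.1517 mm.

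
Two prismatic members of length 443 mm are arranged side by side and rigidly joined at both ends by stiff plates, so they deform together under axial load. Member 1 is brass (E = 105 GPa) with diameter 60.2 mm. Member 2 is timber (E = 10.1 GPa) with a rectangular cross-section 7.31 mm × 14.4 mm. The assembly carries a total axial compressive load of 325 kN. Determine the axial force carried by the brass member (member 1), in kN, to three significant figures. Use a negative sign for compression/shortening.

-324 kN

A_1 = 2846 mm².
A_2 = 105.3 mm².
Equal strain + equilibrium ⇒ each member carries load in proportion to AE: A₁E₁ = 298900000 N, A₂E₂ = 1063000 N, ΣAE = 299900000 N.
F₁ = P·A₁E₁/ΣAE = -325000·298900000/299900000 = -323800 N.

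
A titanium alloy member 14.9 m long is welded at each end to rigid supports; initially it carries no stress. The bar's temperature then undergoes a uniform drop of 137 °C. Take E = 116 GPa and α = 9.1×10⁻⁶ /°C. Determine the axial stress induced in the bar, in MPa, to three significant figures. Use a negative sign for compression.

145 MPa

Free thermal expansion αLΔT = 9.1e-6 · 14900 · -137 = -18.58 mm.
The walls impose strain ε = −(-18.58)/14900 = 1.2467e-03; σ = Eε = 116000 · 1.2467e-03 = 144.6 MPa.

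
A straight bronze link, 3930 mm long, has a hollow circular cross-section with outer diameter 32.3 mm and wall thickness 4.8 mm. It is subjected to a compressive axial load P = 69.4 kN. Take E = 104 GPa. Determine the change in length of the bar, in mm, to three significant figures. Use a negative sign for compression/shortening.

A = 414.7 mm².
δ_mech = NL/(AE) = -69400·3930/(414.7·104000) = -6.324 mm.

-6.32 mm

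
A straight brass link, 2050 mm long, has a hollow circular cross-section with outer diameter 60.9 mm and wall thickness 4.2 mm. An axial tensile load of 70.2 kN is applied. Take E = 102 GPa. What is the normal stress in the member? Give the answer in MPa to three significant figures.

93.8 MPa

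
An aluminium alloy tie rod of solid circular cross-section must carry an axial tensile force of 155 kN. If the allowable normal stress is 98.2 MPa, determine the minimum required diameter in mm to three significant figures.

Required area A ≥ P/σ_allow = 155000/98.2 = 1578 mm².
For a solid circular section, d ≥ √(4A/π) = 44.83 mm.

44.8 mm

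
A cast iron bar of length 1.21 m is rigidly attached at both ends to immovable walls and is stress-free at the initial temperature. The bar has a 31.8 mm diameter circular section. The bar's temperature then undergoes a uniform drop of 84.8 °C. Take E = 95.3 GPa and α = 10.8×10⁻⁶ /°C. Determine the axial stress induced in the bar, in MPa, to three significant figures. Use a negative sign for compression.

87.3 MPa

Free thermal expansion αLΔT = 10.8e-6 · 1210 · -84.8 = -1.108 mm.
The walls impose strain ε = −(-1.108)/1210 = 9.1584e-04; σ = Eε = 95300 · 9.1584e-04 = 87.28 MPa.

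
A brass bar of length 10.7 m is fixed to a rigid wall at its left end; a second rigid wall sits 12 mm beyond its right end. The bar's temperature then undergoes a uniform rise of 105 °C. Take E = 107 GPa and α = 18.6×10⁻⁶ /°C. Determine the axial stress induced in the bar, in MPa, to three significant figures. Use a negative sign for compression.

Free thermal expansion αLΔT = 18.6e-6 · 10700 · 105 = 20.9 mm.
The walls engage after the gap closes; constrained expansion = 20.9 − 12 = 8.897 mm.
The walls impose strain ε = −(8.897)/10700 = -8.3150e-04; σ = Eε = 107000 · -8.3150e-04 = -88.97 MPa.

-89.0 MPa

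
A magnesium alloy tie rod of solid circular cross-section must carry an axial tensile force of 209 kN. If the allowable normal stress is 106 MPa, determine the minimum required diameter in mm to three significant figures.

50.1 mm

Required area A ≥ P/σ_allow = 209000/106 = 1972 mm².
For a solid circular section, d ≥ √(4A/π) = 50.1 mm.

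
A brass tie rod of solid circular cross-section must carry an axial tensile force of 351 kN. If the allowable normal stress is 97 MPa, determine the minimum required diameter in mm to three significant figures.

Required area A ≥ P/σ_allow = 351000/97 = 3619 mm².
For a solid circular section, d ≥ √(4A/π) = 67.88 mm.

67.9 mm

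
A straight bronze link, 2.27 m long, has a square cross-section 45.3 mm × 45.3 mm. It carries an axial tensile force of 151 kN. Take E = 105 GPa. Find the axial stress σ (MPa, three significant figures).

A = 2052 mm².
σ = N/A = 151000/2052 = 73.58 MPa.

73.6 MPa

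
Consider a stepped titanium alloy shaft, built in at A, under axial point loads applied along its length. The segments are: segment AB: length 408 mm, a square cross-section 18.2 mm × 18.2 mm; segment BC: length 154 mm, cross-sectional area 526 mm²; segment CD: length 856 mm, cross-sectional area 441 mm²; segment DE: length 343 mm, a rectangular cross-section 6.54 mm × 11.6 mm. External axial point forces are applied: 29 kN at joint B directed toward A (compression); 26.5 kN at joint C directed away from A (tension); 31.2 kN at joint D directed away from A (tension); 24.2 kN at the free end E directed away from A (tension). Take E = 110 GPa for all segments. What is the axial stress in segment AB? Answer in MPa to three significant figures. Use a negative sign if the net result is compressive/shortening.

Internal axial forces (sectioning from the free end, tension +): N_DE = 24.2 kN, N_CD = 55.4 kN, N_BC = 81.9 kN, N_AB = 52.9 kN.
A_AB = 331.2 mm².
σ_AB = N_AB/A_AB = 52900/331.2 = 159.7 MPa.

160 MPa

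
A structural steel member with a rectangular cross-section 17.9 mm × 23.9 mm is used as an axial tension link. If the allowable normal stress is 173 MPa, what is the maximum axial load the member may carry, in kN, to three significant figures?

74.0 kN

A = 427.8 mm².
P_max = σ_allow · A = 173 · 427.8 = 74010 N = 74.01 kN.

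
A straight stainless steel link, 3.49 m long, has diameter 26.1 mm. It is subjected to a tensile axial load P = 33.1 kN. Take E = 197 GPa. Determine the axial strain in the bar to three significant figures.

A = 535 mm².
σ = N/A = 61.87 MPa; ε = σ/E = 61.87/197000 = 3.140e-04.

3.14e-04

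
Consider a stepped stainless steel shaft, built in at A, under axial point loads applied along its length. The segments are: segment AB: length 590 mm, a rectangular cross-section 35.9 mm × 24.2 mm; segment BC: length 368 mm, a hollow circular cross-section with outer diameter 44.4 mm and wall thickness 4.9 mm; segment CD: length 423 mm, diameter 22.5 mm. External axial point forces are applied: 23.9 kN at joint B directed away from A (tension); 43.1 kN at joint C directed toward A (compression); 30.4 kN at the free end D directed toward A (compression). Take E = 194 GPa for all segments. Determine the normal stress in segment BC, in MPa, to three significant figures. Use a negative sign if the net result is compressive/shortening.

Internal axial forces (sectioning from the free end, tension +): N_CD = -30.4 kN, N_BC = -73.5 kN, N_AB = -49.6 kN.
A_BC = 608.1 mm².
σ_BC = N_BC/A_BC = -73500/608.1 = -120.9 MPa.

-121 MPa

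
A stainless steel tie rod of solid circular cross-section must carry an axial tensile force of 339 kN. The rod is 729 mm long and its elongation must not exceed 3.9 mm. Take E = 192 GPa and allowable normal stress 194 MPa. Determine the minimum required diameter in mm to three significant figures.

47.2 mm

Required area A ≥ P/σ_allow = 339000/194 = 1747 mm².
For a solid circular section, d ≥ √(4A/π) = 47.17 mm.
Elongation limit: A ≥ PL/(Eδ_allow) = 339000·729/(192000·3.9) = 330 mm² ⇒ d ≥ 20.5 mm.
The stress limit governs.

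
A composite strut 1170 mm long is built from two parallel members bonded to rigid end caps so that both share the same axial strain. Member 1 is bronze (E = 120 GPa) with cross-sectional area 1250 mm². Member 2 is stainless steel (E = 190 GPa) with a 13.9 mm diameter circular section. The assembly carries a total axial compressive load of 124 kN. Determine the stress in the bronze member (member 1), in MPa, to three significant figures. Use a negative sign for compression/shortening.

-83.2 MPa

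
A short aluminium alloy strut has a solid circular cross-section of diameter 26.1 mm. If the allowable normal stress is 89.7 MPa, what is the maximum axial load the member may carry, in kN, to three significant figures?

48.0 kN

A = 535 mm².
P_max = σ_allow · A = 89.7 · 535 = 47990 N = 47.99 kN.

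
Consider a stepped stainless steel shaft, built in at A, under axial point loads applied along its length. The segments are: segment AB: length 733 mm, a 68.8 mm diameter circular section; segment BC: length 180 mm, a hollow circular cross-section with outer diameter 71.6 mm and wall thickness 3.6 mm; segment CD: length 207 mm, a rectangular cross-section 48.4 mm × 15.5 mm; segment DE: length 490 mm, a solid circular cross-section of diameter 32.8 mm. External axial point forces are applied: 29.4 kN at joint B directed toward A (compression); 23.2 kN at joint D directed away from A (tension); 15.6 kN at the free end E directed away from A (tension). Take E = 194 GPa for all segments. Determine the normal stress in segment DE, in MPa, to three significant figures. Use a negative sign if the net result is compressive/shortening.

Internal axial forces (sectioning from the free end, tension +): N_DE = 15.6 kN, N_CD = 38.8 kN, N_BC = 38.8 kN, N_AB = 9.4 kN.
A_DE = 845 mm².
σ_DE = N_DE/A_DE = 15600/845 = 18.46 MPa.

18.5 MPa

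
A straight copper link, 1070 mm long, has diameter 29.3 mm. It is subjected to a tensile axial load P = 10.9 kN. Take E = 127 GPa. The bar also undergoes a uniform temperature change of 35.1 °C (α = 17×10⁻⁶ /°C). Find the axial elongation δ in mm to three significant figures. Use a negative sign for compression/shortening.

A = 674.3 mm².
δ_mech = NL/(AE) = 10900·1070/(674.3·127000) = 0.1362 mm.
δ_thermal = αLΔT = 17e-6·1070·35.1 = 0.6385 mm.
δ = δ_mech + δ_thermal = 0.7747 mm.

0.775 mm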